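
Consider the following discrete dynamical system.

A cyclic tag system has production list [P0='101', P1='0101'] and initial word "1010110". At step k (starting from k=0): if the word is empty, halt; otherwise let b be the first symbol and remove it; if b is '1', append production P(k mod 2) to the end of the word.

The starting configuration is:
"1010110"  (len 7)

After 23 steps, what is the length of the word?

t=0: "1010110"  (len 7)
t=1: "010110101"  (len 9)
t=2: "10110101"  (len 8)
t=3: "0110101101"  (len 10)
t=4: "110101101"  (len 9)
t=5: "10101101101"  (len 11)
t=6: "01011011010101"  (len 14)
t=7: "1011011010101"  (len 13)
t=8: "0110110101010101"  (len 16)
t=9: "110110101010101"  (len 15)
t=10: "101101010101010101"  (len 18)
t=11: "01101010101010101101"  (len 20)
t=12: "1101010101010101101"  (len 19)
t=13: "101010101010101101101"  (len 21)
t=14: "010101010101011011010101"  (len 24)
t=15: "10101010101011011010101"  (len 23)
t=16: "01010101010110110101010101"  (len 26)
t=17: "1010101010110110101010101"  (len 25)
t=18: "0101010101101101010101010101"  (len 28)
t=19: "101010101101101010101010101"  (len 27)
t=20: "010101011011010101010101010101"  (len 30)
t=21: "10101011011010101010101010101"  (len 29)
t=22: "01010110110101010101010101010101"  (len 32)
t=23: "1010110110101010101010101010101"  (len 31)

31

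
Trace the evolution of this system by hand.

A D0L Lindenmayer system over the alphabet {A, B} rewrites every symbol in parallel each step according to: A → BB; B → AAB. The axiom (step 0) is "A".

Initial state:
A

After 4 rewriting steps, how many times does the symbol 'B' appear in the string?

18

t=0: A
t=1: BB
t=2: AABAAB
t=3: BBBBAABBBBBAAB
t=4: AABAABAABAABBBBBAABAABAABAABAABBBBBAAB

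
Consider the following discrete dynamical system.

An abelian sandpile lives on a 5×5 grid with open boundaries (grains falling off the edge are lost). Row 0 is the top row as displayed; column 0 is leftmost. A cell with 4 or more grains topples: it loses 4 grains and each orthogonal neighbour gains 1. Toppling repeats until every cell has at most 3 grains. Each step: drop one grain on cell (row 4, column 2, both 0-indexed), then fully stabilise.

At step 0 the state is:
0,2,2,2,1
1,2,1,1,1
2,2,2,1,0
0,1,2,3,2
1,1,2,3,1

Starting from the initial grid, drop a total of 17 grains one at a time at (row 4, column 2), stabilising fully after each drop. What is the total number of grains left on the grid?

gen 0: 0,2,2,2,1
1,2,1,1,1
2,2,2,1,0
0,1,2,3,2
1,1,2,3,1
gen 1: 0,2,2,2,1
1,2,1,1,1
2,2,2,1,0
0,1,2,3,2
1,1,3,3,1
gen 2: 0,2,2,2,1
1,2,1,1,1
2,2,3,2,0
0,2,0,1,3
1,2,2,1,2
gen 3: 0,2,2,2,1
1,2,1,1,1
2,2,3,2,0
0,2,0,1,3
1,2,3,1,2
gen 4: 0,2,2,2,1
1,2,1,1,1
2,2,3,2,0
0,2,1,1,3
1,3,0,2,2
gen 5: 0,2,2,2,1
1,2,1,1,1
2,2,3,2,0
0,2,1,1,3
1,3,1,2,2
gen 6: 0,2,2,2,1
1,2,1,1,1
2,2,3,2,0
0,2,1,1,3
1,3,2,2,2
gen 7: 0,2,2,2,1
1,2,1,1,1
2,2,3,2,0
0,2,1,1,3
1,3,3,2,2
gen 8: 0,2,2,2,1
1,2,1,1,1
2,2,3,2,0
0,3,2,1,3
2,0,1,3,2
gen 9: 0,2,2,2,1
1,2,1,1,1
2,2,3,2,0
0,3,2,1,3
2,0,2,3,2
gen 10: 0,2,2,2,1
1,2,1,1,1
2,2,3,2,0
0,3,2,1,3
2,0,3,3,2
gen 11: 0,2,2,2,1
1,2,1,1,1
2,2,3,2,0
0,3,3,2,3
2,1,1,0,3
gen 12: 0,2,2,2,1
1,2,1,1,1
2,2,3,2,0
0,3,3,2,3
2,1,2,0,3
gen 13: 0,2,2,2,1
1,2,1,1,1
2,2,3,2,0
0,3,3,2,3
2,1,3,0,3
gen 14: 0,2,2,2,1
1,3,2,1,1
3,0,1,3,0
1,1,2,3,3
2,3,1,1,3
gen 15: 0,2,2,2,1
1,3,2,1,1
3,0,1,3,0
1,1,2,3,3
2,3,2,1,3
gen 16: 0,2,2,2,1
1,3,2,1,1
3,0,1,3,0
1,1,2,3,3
2,3,3,1,3
gen 17: 0,2,2,2,1
1,3,2,1,1
3,0,1,3,0
1,2,3,3,3
3,0,1,2,3

43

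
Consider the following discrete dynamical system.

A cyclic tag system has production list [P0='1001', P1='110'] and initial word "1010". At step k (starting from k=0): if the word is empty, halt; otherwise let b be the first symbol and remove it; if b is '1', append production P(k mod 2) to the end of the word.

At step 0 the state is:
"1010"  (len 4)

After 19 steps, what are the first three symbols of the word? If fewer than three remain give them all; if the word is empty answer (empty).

step 0: "1010"  (len 4)
step 1: "0101001"  (len 7)
step 2: "101001"  (len 6)
step 3: "010011001"  (len 9)
step 4: "10011001"  (len 8)
step 5: "00110011001"  (len 11)
step 6: "0110011001"  (len 10)
step 7: "110011001"  (len 9)
step 8: "10011001110"  (len 11)
step 9: "00110011101001"  (len 14)
step 10: "0110011101001"  (len 13)
step 11: "110011101001"  (len 12)
step 12: "10011101001110"  (len 14)
step 13: "00111010011101001"  (len 17)
step 14: "0111010011101001"  (len 16)
step 15: "111010011101001"  (len 15)
step 16: "11010011101001110"  (len 17)
step 17: "10100111010011101001"  (len 20)
step 18: "0100111010011101001110"  (len 22)
step 19: "100111010011101001110"  (len 21)

100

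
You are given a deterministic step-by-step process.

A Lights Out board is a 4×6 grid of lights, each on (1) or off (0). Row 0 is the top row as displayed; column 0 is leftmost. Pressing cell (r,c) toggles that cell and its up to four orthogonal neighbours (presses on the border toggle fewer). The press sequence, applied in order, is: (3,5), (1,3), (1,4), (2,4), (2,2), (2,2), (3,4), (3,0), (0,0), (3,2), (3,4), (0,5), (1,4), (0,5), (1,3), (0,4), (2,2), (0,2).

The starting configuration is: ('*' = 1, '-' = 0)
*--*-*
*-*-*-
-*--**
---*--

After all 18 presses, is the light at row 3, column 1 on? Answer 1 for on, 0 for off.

[0] *--*-*
*-*-*-
-*--**
---*--
[1] *--*-*
*-*-*-
-*--*-
---***
[2] *----*
*--*--
-*-**-
---***
[3] *---**
*---**
-*-*--
---***
[4] *---**
*----*
-*--**
---*-*
[5] *---**
*-*--*
--****
--**-*
[6] *---**
*----*
-*--**
---*-*
[7] *---**
*----*
-*---*
----*-
[8] *---**
*----*
**---*
**--*-
[9] -*--**
-----*
**---*
**--*-
[10] -*--**
-----*
***--*
*-***-
[11] -*--**
-----*
***-**
*-*--*
[12] -*----
------
***-**
*-*--*
[13] -*--*-
---***
***--*
*-*--*
[14] -*---*
---**-
***--*
*-*--*
[15] -*-*-*
--*---
****-*
*-*--*
[16] -*--*-
--*-*-
****-*
*-*--*
[17] -*--*-
----*-
*----*
*----*
[18] --***-
--*-*-
*----*
*----*

0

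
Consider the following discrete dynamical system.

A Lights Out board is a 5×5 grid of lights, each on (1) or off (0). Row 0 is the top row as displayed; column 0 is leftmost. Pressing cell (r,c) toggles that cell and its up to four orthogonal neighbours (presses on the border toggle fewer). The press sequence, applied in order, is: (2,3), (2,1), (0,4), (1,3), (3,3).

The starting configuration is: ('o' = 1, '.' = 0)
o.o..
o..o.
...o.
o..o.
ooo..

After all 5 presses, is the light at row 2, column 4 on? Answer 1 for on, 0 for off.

1

k=0  o.o..
o..o.
...o.
o..o.
ooo..
k=1  o.o..
o....
..o.o
o....
ooo..
k=2  o.o..
oo...
oo..o
oo...
ooo..
k=3  o.ooo
oo..o
oo..o
oo...
ooo..
k=4  o.o.o
oooo.
oo.oo
oo...
ooo..
k=5  o.o.o
oooo.
oo..o
ooooo
oooo.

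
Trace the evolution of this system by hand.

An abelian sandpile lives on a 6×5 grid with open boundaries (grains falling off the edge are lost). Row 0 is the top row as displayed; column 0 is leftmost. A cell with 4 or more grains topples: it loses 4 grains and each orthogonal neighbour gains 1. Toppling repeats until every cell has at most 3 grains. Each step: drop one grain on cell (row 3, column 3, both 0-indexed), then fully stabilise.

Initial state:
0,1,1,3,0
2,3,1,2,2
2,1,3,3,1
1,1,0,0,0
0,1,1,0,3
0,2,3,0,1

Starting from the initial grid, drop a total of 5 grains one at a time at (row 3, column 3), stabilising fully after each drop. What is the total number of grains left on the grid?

43

0) 0,1,1,3,0
2,3,1,2,2
2,1,3,3,1
1,1,0,0,0
0,1,1,0,3
0,2,3,0,1
1) 0,1,1,3,0
2,3,1,2,2
2,1,3,3,1
1,1,0,1,0
0,1,1,0,3
0,2,3,0,1
2) 0,1,1,3,0
2,3,1,2,2
2,1,3,3,1
1,1,0,2,0
0,1,1,0,3
0,2,3,0,1
3) 0,1,1,3,0
2,3,1,2,2
2,1,3,3,1
1,1,0,3,0
0,1,1,0,3
0,2,3,0,1
4) 0,1,1,3,0
2,3,2,3,2
2,2,0,1,2
1,1,2,1,1
0,1,1,1,3
0,2,3,0,1
5) 0,1,1,3,0
2,3,2,3,2
2,2,0,1,2
1,1,2,2,1
0,1,1,1,3
0,2,3,0,1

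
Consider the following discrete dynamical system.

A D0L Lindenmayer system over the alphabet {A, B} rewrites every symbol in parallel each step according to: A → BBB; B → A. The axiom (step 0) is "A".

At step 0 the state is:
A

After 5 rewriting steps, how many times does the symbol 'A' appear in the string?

0

0) A
1) BBB
2) AAA
3) BBBBBBBBB
4) AAAAAAAAA
5) BBBBBBBBBBBBBBBBBBBBBBBBBBB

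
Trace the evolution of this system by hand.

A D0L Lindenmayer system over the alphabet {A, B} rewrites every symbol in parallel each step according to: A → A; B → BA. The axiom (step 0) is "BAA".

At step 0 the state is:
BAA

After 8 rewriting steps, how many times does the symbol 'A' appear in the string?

t=0: BAA
t=1: BAAA
t=2: BAAAA
t=3: BAAAAA
t=4: BAAAAAA
t=5: BAAAAAAA
t=6: BAAAAAAAA
t=7: BAAAAAAAAA
t=8: BAAAAAAAAAA

10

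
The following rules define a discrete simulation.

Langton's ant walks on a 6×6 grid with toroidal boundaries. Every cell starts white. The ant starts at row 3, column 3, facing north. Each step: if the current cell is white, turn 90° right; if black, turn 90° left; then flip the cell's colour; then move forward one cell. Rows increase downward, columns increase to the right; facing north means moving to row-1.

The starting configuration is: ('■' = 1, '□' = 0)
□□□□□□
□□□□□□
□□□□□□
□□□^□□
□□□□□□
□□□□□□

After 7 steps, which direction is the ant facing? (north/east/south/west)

east

0) □□□□□□
□□□□□□
□□□□□□
□□□^□□
□□□□□□
□□□□□□
1) □□□□□□
□□□□□□
□□□□□□
□□□■>□
□□□□□□
□□□□□□
2) □□□□□□
□□□□□□
□□□□□□
□□□■■□
□□□□v□
□□□□□□
3) □□□□□□
□□□□□□
□□□□□□
□□□■■□
□□□<■□
□□□□□□
4) □□□□□□
□□□□□□
□□□□□□
□□□^■□
□□□■■□
□□□□□□
5) □□□□□□
□□□□□□
□□□□□□
□□<□■□
□□□■■□
□□□□□□
6) □□□□□□
□□□□□□
□□^□□□
□□■□■□
□□□■■□
□□□□□□
7) □□□□□□
□□□□□□
□□■>□□
□□■□■□
□□□■■□
□□□□□□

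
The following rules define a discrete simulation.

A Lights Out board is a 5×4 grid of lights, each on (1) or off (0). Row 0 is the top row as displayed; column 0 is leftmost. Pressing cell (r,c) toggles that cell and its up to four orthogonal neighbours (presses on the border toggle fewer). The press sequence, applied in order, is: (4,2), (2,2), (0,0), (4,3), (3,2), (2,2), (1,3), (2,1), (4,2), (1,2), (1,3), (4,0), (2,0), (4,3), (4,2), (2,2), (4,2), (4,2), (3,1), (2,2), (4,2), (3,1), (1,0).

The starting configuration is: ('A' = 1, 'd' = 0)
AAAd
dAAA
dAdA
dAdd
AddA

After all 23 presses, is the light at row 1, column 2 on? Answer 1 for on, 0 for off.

0

step 0: AAAd
dAAA
dAdA
dAdd
AddA
step 1: AAAd
dAAA
dAdA
dAAd
AAAd
step 2: AAAd
dAdA
ddAd
dAdd
AAAd
step 3: ddAd
AAdA
ddAd
dAdd
AAAd
step 4: ddAd
AAdA
ddAd
dAdA
AAdA
step 5: ddAd
AAdA
dddd
ddAd
AAAA
step 6: ddAd
AAAA
dAAA
dddd
AAAA
step 7: ddAA
AAdd
dAAd
dddd
AAAA
step 8: ddAA
Addd
Addd
dAdd
AAAA
step 9: ddAA
Addd
Addd
dAAd
Addd
step 10: dddA
AAAA
AdAd
dAAd
Addd
step 11: dddd
AAdd
AdAA
dAAd
Addd
step 12: dddd
AAdd
AdAA
AAAd
dAdd
step 13: dddd
dAdd
dAAA
dAAd
dAdd
step 14: dddd
dAdd
dAAA
dAAA
dAAA
step 15: dddd
dAdd
dAAA
dAdA
dddd
step 16: dddd
dAAd
dddd
dAAA
dddd
step 17: dddd
dAAd
dddd
dAdA
dAAA
step 18: dddd
dAAd
dddd
dAAA
dddd
step 19: dddd
dAAd
dAdd
AddA
dAdd
step 20: dddd
dAdd
ddAA
AdAA
dAdd
step 21: dddd
dAdd
ddAA
AddA
ddAA
step 22: dddd
dAdd
dAAA
dAAA
dAAA
step 23: Addd
Addd
AAAA
dAAA
dAAA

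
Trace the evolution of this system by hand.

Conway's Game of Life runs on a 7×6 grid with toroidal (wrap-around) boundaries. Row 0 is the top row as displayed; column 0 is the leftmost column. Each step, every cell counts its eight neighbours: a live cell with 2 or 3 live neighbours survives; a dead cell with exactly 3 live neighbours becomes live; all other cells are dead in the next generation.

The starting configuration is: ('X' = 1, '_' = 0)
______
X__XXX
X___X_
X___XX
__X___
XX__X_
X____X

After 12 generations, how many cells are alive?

7

0) ______
X__XXX
X___X_
X___XX
__X___
XX__X_
X____X
1) ______
X__XX_
_X____
XX_XX_
___XX_
XX____
XX___X
2) _X__X_
______
_X____
XX_XXX
___XX_
_XX_X_
_X___X
3) X_____
______
_XX_XX
XX_X_X
______
XXX_XX
_X_XXX
4) X___XX
XX___X
_XXXXX
_X_X_X
___X__
_XX___
___X__
5) _X__X_
______
___X__
_X___X
XX_XX_
__XX__
XXXXXX
6) _X__X_
______
______
_X_X_X
XX_XXX
______
X____X
7) X____X
______
______
_X_X_X
_X_X_X
_X____
X____X
8) X____X
______
______
______
_X____
_XX_XX
_X___X
9) X____X
______
______
______
XXX___
_XX_XX
_XX___
10) XX____
______
______
_X____
X_XX_X
_____X
__XXX_
11) _XXX__
______
______
XXX___
XXX_XX
XX___X
XXXXXX
12) _____X
__X___
_X____
__XX__
___XX_
______
______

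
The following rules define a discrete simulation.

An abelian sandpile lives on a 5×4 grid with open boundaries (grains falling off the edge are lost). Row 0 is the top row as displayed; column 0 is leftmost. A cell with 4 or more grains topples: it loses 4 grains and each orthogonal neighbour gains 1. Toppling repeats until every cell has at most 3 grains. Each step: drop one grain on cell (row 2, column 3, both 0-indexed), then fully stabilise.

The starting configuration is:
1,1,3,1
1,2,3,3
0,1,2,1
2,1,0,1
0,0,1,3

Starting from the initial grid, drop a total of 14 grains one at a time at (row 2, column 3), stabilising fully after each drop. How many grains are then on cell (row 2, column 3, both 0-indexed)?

3

k=0  1,1,3,1
1,2,3,3
0,1,2,1
2,1,0,1
0,0,1,3
k=1  1,1,3,1
1,2,3,3
0,1,2,2
2,1,0,1
0,0,1,3
k=2  1,1,3,1
1,2,3,3
0,1,2,3
2,1,0,1
0,0,1,3
k=3  1,2,0,3
1,3,2,1
0,2,0,2
2,1,1,2
0,0,1,3
k=4  1,2,0,3
1,3,2,1
0,2,0,3
2,1,1,2
0,0,1,3
k=5  1,2,0,3
1,3,2,2
0,2,1,0
2,1,1,3
0,0,1,3
k=6  1,2,0,3
1,3,2,2
0,2,1,1
2,1,1,3
0,0,1,3
k=7  1,2,0,3
1,3,2,2
0,2,1,2
2,1,1,3
0,0,1,3
k=8  1,2,0,3
1,3,2,2
0,2,1,3
2,1,1,3
0,0,1,3
k=9  1,2,0,3
1,3,2,3
0,2,2,1
2,1,2,1
0,0,2,0
k=10  1,2,0,3
1,3,2,3
0,2,2,2
2,1,2,1
0,0,2,0
k=11  1,2,0,3
1,3,2,3
0,2,2,3
2,1,2,1
0,0,2,0
k=12  1,2,1,0
1,3,3,1
0,2,3,1
2,1,2,2
0,0,2,0
k=13  1,2,1,0
1,3,3,1
0,2,3,2
2,1,2,2
0,0,2,0
k=14  1,2,1,0
1,3,3,1
0,2,3,3
2,1,2,2
0,0,2,0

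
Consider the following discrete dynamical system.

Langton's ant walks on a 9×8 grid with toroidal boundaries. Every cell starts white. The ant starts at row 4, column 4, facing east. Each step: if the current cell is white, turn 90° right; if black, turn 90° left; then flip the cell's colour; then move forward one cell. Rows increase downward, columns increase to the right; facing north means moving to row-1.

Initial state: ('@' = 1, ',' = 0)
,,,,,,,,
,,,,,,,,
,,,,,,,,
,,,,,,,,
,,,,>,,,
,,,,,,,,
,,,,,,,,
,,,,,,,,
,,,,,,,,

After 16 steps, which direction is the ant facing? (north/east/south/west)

east

[0] ,,,,,,,,
,,,,,,,,
,,,,,,,,
,,,,,,,,
,,,,>,,,
,,,,,,,,
,,,,,,,,
,,,,,,,,
,,,,,,,,
[1] ,,,,,,,,
,,,,,,,,
,,,,,,,,
,,,,,,,,
,,,,@,,,
,,,,v,,,
,,,,,,,,
,,,,,,,,
,,,,,,,,
[2] ,,,,,,,,
,,,,,,,,
,,,,,,,,
,,,,,,,,
,,,,@,,,
,,,<@,,,
,,,,,,,,
,,,,,,,,
,,,,,,,,
[3] ,,,,,,,,
,,,,,,,,
,,,,,,,,
,,,,,,,,
,,,^@,,,
,,,@@,,,
,,,,,,,,
,,,,,,,,
,,,,,,,,
[4] ,,,,,,,,
,,,,,,,,
,,,,,,,,
,,,,,,,,
,,,@>,,,
,,,@@,,,
,,,,,,,,
,,,,,,,,
,,,,,,,,
[5] ,,,,,,,,
,,,,,,,,
,,,,,,,,
,,,,^,,,
,,,@,,,,
,,,@@,,,
,,,,,,,,
,,,,,,,,
,,,,,,,,
[6] ,,,,,,,,
,,,,,,,,
,,,,,,,,
,,,,@>,,
,,,@,,,,
,,,@@,,,
,,,,,,,,
,,,,,,,,
,,,,,,,,
[7] ,,,,,,,,
,,,,,,,,
,,,,,,,,
,,,,@@,,
,,,@,v,,
,,,@@,,,
,,,,,,,,
,,,,,,,,
,,,,,,,,
[8] ,,,,,,,,
,,,,,,,,
,,,,,,,,
,,,,@@,,
,,,@<@,,
,,,@@,,,
,,,,,,,,
,,,,,,,,
,,,,,,,,
[9] ,,,,,,,,
,,,,,,,,
,,,,,,,,
,,,,^@,,
,,,@@@,,
,,,@@,,,
,,,,,,,,
,,,,,,,,
,,,,,,,,
[10] ,,,,,,,,
,,,,,,,,
,,,,,,,,
,,,<,@,,
,,,@@@,,
,,,@@,,,
,,,,,,,,
,,,,,,,,
,,,,,,,,
[11] ,,,,,,,,
,,,,,,,,
,,,^,,,,
,,,@,@,,
,,,@@@,,
,,,@@,,,
,,,,,,,,
,,,,,,,,
,,,,,,,,
[12] ,,,,,,,,
,,,,,,,,
,,,@>,,,
,,,@,@,,
,,,@@@,,
,,,@@,,,
,,,,,,,,
,,,,,,,,
,,,,,,,,
[13] ,,,,,,,,
,,,,,,,,
,,,@@,,,
,,,@v@,,
,,,@@@,,
,,,@@,,,
,,,,,,,,
,,,,,,,,
,,,,,,,,
[14] ,,,,,,,,
,,,,,,,,
,,,@@,,,
,,,<@@,,
,,,@@@,,
,,,@@,,,
,,,,,,,,
,,,,,,,,
,,,,,,,,
[15] ,,,,,,,,
,,,,,,,,
,,,@@,,,
,,,,@@,,
,,,v@@,,
,,,@@,,,
,,,,,,,,
,,,,,,,,
,,,,,,,,
[16] ,,,,,,,,
,,,,,,,,
,,,@@,,,
,,,,@@,,
,,,,>@,,
,,,@@,,,
,,,,,,,,
,,,,,,,,
,,,,,,,,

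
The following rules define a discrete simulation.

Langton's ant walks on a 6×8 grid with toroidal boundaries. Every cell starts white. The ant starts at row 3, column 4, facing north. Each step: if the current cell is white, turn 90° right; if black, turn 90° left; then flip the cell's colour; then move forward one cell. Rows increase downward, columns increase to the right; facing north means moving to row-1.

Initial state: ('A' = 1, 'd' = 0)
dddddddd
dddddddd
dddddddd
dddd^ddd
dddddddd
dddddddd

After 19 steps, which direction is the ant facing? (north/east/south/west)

0) dddddddd
dddddddd
dddddddd
dddd^ddd
dddddddd
dddddddd
1) dddddddd
dddddddd
dddddddd
ddddA>dd
dddddddd
dddddddd
2) dddddddd
dddddddd
dddddddd
ddddAAdd
dddddvdd
dddddddd
3) dddddddd
dddddddd
dddddddd
ddddAAdd
dddd<Add
dddddddd
4) dddddddd
dddddddd
dddddddd
dddd^Add
ddddAAdd
dddddddd
5) dddddddd
dddddddd
dddddddd
ddd<dAdd
ddddAAdd
dddddddd
6) dddddddd
dddddddd
ddd^dddd
dddAdAdd
ddddAAdd
dddddddd
7) dddddddd
dddddddd
dddA>ddd
dddAdAdd
ddddAAdd
dddddddd
8) dddddddd
dddddddd
dddAAddd
dddAvAdd
ddddAAdd
dddddddd
9) dddddddd
dddddddd
dddAAddd
ddd<AAdd
ddddAAdd
dddddddd
10) dddddddd
dddddddd
dddAAddd
ddddAAdd
dddvAAdd
dddddddd
11) dddddddd
dddddddd
dddAAddd
ddddAAdd
dd<AAAdd
dddddddd
12) dddddddd
dddddddd
dddAAddd
dd^dAAdd
ddAAAAdd
dddddddd
13) dddddddd
dddddddd
dddAAddd
ddA>AAdd
ddAAAAdd
dddddddd
14) dddddddd
dddddddd
dddAAddd
ddAAAAdd
ddAvAAdd
dddddddd
15) dddddddd
dddddddd
dddAAddd
ddAAAAdd
ddAd>Add
dddddddd
16) dddddddd
dddddddd
dddAAddd
ddAA^Add
ddAddAdd
dddddddd
17) dddddddd
dddddddd
dddAAddd
ddA<dAdd
ddAddAdd
dddddddd
18) dddddddd
dddddddd
dddAAddd
ddAddAdd
ddAvdAdd
dddddddd
19) dddddddd
dddddddd
dddAAddd
ddAddAdd
dd<AdAdd
dddddddd

west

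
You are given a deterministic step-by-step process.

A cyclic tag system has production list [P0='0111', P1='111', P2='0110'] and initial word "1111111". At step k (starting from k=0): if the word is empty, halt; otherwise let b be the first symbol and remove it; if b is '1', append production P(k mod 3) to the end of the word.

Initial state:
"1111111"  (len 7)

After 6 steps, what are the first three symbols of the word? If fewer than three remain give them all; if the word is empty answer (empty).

t=0: "1111111"  (len 7)
t=1: "1111110111"  (len 10)
t=2: "111110111111"  (len 12)
t=3: "111101111110110"  (len 15)
t=4: "111011111101100111"  (len 18)
t=5: "11011111101100111111"  (len 20)
t=6: "10111111011001111110110"  (len 23)

101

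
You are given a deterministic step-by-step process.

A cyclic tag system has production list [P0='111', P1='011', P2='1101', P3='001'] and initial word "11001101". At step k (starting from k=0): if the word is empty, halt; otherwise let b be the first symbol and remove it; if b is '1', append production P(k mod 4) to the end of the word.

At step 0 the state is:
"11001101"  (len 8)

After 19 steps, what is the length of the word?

t=0: "11001101"  (len 8)
t=1: "1001101111"  (len 10)
t=2: "001101111011"  (len 12)
t=3: "01101111011"  (len 11)
t=4: "1101111011"  (len 10)
t=5: "101111011111"  (len 12)
t=6: "01111011111011"  (len 14)
t=7: "1111011111011"  (len 13)
t=8: "111011111011001"  (len 15)
t=9: "11011111011001111"  (len 17)
t=10: "1011111011001111011"  (len 19)
t=11: "0111110110011110111101"  (len 22)
t=12: "111110110011110111101"  (len 21)
t=13: "11110110011110111101111"  (len 23)
t=14: "1110110011110111101111011"  (len 25)
t=15: "1101100111101111011110111101"  (len 28)
t=16: "101100111101111011110111101001"  (len 30)
t=17: "01100111101111011110111101001111"  (len 32)
t=18: "1100111101111011110111101001111"  (len 31)
t=19: "1001111011110111101111010011111101"  (len 34)

34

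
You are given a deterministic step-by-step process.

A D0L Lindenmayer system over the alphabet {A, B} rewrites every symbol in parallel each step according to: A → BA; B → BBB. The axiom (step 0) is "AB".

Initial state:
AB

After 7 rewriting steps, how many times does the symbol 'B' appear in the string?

3280

step 0: AB
step 1: BABBB
step 2: BBBBABBBBBBBBB
step 3: BBBBBBBBBBBBBABBBBBBBBBBBBBBBBBBBBBBBBBBB
step 4: BBBBBBBBBBBBBBBBBBBBBBBBBBBBBBBBBBBBBBBBABBBBBBBBBBBBBBBBB…BBBBBBBBBBBBBBBBBBBBBBBBBBBBBBBBBBBBBBBBBBBBBBBBBBBBBBBBBB  (len 122)
step 5: BBBBBBBBBBBBBBBBBBBBBBBBBBBBBBBBBBBBBBBBBBBBBBBBBBBBBBBBBB…BBBBBBBBBBBBBBBBBBBBBBBBBBBBBBBBBBBBBBBBBBBBBBBBBBBBBBBBBB  (len 365)
step 6: BBBBBBBBBBBBBBBBBBBBBBBBBBBBBBBBBBBBBBBBBBBBBBBBBBBBBBBBBB…BBBBBBBBBBBBBBBBBBBBBBBBBBBBBBBBBBBBBBBBBBBBBBBBBBBBBBBBBB  (len 1094)
step 7: BBBBBBBBBBBBBBBBBBBBBBBBBBBBBBBBBBBBBBBBBBBBBBBBBBBBBBBBBB…BBBBBBBBBBBBBBBBBBBBBBBBBBBBBBBBBBBBBBBBBBBBBBBBBBBBBBBBBB  (len 3281)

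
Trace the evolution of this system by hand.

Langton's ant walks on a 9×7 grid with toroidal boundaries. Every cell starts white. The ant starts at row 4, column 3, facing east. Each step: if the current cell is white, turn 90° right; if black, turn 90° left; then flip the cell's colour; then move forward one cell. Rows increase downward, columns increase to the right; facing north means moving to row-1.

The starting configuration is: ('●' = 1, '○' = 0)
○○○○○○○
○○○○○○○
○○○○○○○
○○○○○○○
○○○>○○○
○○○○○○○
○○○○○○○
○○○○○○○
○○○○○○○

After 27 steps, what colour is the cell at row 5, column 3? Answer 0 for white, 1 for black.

step 0: ○○○○○○○
○○○○○○○
○○○○○○○
○○○○○○○
○○○>○○○
○○○○○○○
○○○○○○○
○○○○○○○
○○○○○○○
step 1: ○○○○○○○
○○○○○○○
○○○○○○○
○○○○○○○
○○○●○○○
○○○v○○○
○○○○○○○
○○○○○○○
○○○○○○○
step 2: ○○○○○○○
○○○○○○○
○○○○○○○
○○○○○○○
○○○●○○○
○○<●○○○
○○○○○○○
○○○○○○○
○○○○○○○
step 3: ○○○○○○○
○○○○○○○
○○○○○○○
○○○○○○○
○○^●○○○
○○●●○○○
○○○○○○○
○○○○○○○
○○○○○○○
step 4: ○○○○○○○
○○○○○○○
○○○○○○○
○○○○○○○
○○●>○○○
○○●●○○○
○○○○○○○
○○○○○○○
○○○○○○○
step 5: ○○○○○○○
○○○○○○○
○○○○○○○
○○○^○○○
○○●○○○○
○○●●○○○
○○○○○○○
○○○○○○○
○○○○○○○
step 6: ○○○○○○○
○○○○○○○
○○○○○○○
○○○●>○○
○○●○○○○
○○●●○○○
○○○○○○○
○○○○○○○
○○○○○○○
step 7: ○○○○○○○
○○○○○○○
○○○○○○○
○○○●●○○
○○●○v○○
○○●●○○○
○○○○○○○
○○○○○○○
○○○○○○○
step 8: ○○○○○○○
○○○○○○○
○○○○○○○
○○○●●○○
○○●<●○○
○○●●○○○
○○○○○○○
○○○○○○○
○○○○○○○
step 9: ○○○○○○○
○○○○○○○
○○○○○○○
○○○^●○○
○○●●●○○
○○●●○○○
○○○○○○○
○○○○○○○
○○○○○○○
step 10: ○○○○○○○
○○○○○○○
○○○○○○○
○○<○●○○
○○●●●○○
○○●●○○○
○○○○○○○
○○○○○○○
○○○○○○○
step 11: ○○○○○○○
○○○○○○○
○○^○○○○
○○●○●○○
○○●●●○○
○○●●○○○
○○○○○○○
○○○○○○○
○○○○○○○
step 12: ○○○○○○○
○○○○○○○
○○●>○○○
○○●○●○○
○○●●●○○
○○●●○○○
○○○○○○○
○○○○○○○
○○○○○○○
step 13: ○○○○○○○
○○○○○○○
○○●●○○○
○○●v●○○
○○●●●○○
○○●●○○○
○○○○○○○
○○○○○○○
○○○○○○○
step 14: ○○○○○○○
○○○○○○○
○○●●○○○
○○<●●○○
○○●●●○○
○○●●○○○
○○○○○○○
○○○○○○○
○○○○○○○
step 15: ○○○○○○○
○○○○○○○
○○●●○○○
○○○●●○○
○○v●●○○
○○●●○○○
○○○○○○○
○○○○○○○
○○○○○○○
step 16: ○○○○○○○
○○○○○○○
○○●●○○○
○○○●●○○
○○○>●○○
○○●●○○○
○○○○○○○
○○○○○○○
○○○○○○○
step 17: ○○○○○○○
○○○○○○○
○○●●○○○
○○○^●○○
○○○○●○○
○○●●○○○
○○○○○○○
○○○○○○○
○○○○○○○
step 18: ○○○○○○○
○○○○○○○
○○●●○○○
○○<○●○○
○○○○●○○
○○●●○○○
○○○○○○○
○○○○○○○
○○○○○○○
step 19: ○○○○○○○
○○○○○○○
○○^●○○○
○○●○●○○
○○○○●○○
○○●●○○○
○○○○○○○
○○○○○○○
○○○○○○○
step 20: ○○○○○○○
○○○○○○○
○<○●○○○
○○●○●○○
○○○○●○○
○○●●○○○
○○○○○○○
○○○○○○○
○○○○○○○
step 21: ○○○○○○○
○^○○○○○
○●○●○○○
○○●○●○○
○○○○●○○
○○●●○○○
○○○○○○○
○○○○○○○
○○○○○○○
step 22: ○○○○○○○
○●>○○○○
○●○●○○○
○○●○●○○
○○○○●○○
○○●●○○○
○○○○○○○
○○○○○○○
○○○○○○○
step 23: ○○○○○○○
○●●○○○○
○●v●○○○
○○●○●○○
○○○○●○○
○○●●○○○
○○○○○○○
○○○○○○○
○○○○○○○
step 24: ○○○○○○○
○●●○○○○
○<●●○○○
○○●○●○○
○○○○●○○
○○●●○○○
○○○○○○○
○○○○○○○
○○○○○○○
step 25: ○○○○○○○
○●●○○○○
○○●●○○○
○v●○●○○
○○○○●○○
○○●●○○○
○○○○○○○
○○○○○○○
○○○○○○○
step 26: ○○○○○○○
○●●○○○○
○○●●○○○
<●●○●○○
○○○○●○○
○○●●○○○
○○○○○○○
○○○○○○○
○○○○○○○
step 27: ○○○○○○○
○●●○○○○
^○●●○○○
●●●○●○○
○○○○●○○
○○●●○○○
○○○○○○○
○○○○○○○
○○○○○○○

1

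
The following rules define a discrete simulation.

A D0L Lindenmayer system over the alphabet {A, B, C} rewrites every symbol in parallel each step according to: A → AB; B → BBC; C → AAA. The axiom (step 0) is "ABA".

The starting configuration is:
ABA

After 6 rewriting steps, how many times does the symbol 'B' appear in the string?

gen 0: ABA
gen 1: ABBBCAB
gen 2: ABBBCBBCBBCAAAABBBC
gen 3: ABBBCBBCBBCAAABBCBBCAAABBCBBCAAAABABABABBBCBBCBBCAAA
gen 4: ABBBCBBCBBCAAABBCBBCAAABBCBBCAAAABABABBBCBBCAAABBCBBCAAAAB…BABABABBBCABBBCABBBCABBBCBBCBBCAAABBCBBCAAABBCBBCAAAABABAB  (len 139)
gen 5: ABBBCBBCBBCAAABBCBBCAAABBCBBCAAAABABABBBCBBCAAABBCBBCAAAAB…CAAABBCBBCAAAABABABBBCBBCAAABBCBBCAAAABABABABBBCABBBCABBBC  (len 370)
gen 6: ABBBCBBCBBCAAABBCBBCAAABBCBBCAAAABABABBBCBBCAAABBCBBCAAAAB…BABBBCABBBCABBBCABBBCBBCBBCAAAABBBCBBCBBCAAAABBBCBBCBBCAAA  (len 988)

484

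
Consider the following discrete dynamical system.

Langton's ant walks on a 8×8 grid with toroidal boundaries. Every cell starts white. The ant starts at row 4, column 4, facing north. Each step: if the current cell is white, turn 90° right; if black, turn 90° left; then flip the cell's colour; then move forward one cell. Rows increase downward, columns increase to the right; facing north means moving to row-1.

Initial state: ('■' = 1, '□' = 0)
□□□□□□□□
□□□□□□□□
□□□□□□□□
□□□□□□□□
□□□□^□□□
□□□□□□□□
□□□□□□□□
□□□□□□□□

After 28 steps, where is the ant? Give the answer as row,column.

6,2

gen 0: □□□□□□□□
□□□□□□□□
□□□□□□□□
□□□□□□□□
□□□□^□□□
□□□□□□□□
□□□□□□□□
□□□□□□□□
gen 1: □□□□□□□□
□□□□□□□□
□□□□□□□□
□□□□□□□□
□□□□■>□□
□□□□□□□□
□□□□□□□□
□□□□□□□□
gen 2: □□□□□□□□
□□□□□□□□
□□□□□□□□
□□□□□□□□
□□□□■■□□
□□□□□v□□
□□□□□□□□
□□□□□□□□
gen 3: □□□□□□□□
□□□□□□□□
□□□□□□□□
□□□□□□□□
□□□□■■□□
□□□□<■□□
□□□□□□□□
□□□□□□□□
gen 4: □□□□□□□□
□□□□□□□□
□□□□□□□□
□□□□□□□□
□□□□^■□□
□□□□■■□□
□□□□□□□□
□□□□□□□□
gen 5: □□□□□□□□
□□□□□□□□
□□□□□□□□
□□□□□□□□
□□□<□■□□
□□□□■■□□
□□□□□□□□
□□□□□□□□
gen 6: □□□□□□□□
□□□□□□□□
□□□□□□□□
□□□^□□□□
□□□■□■□□
□□□□■■□□
□□□□□□□□
□□□□□□□□
gen 7: □□□□□□□□
□□□□□□□□
□□□□□□□□
□□□■>□□□
□□□■□■□□
□□□□■■□□
□□□□□□□□
□□□□□□□□
gen 8: □□□□□□□□
□□□□□□□□
□□□□□□□□
□□□■■□□□
□□□■v■□□
□□□□■■□□
□□□□□□□□
□□□□□□□□
gen 9: □□□□□□□□
□□□□□□□□
□□□□□□□□
□□□■■□□□
□□□<■■□□
□□□□■■□□
□□□□□□□□
□□□□□□□□
gen 10: □□□□□□□□
□□□□□□□□
□□□□□□□□
□□□■■□□□
□□□□■■□□
□□□v■■□□
□□□□□□□□
□□□□□□□□
gen 11: □□□□□□□□
□□□□□□□□
□□□□□□□□
□□□■■□□□
□□□□■■□□
□□<■■■□□
□□□□□□□□
□□□□□□□□
gen 12: □□□□□□□□
□□□□□□□□
□□□□□□□□
□□□■■□□□
□□^□■■□□
□□■■■■□□
□□□□□□□□
□□□□□□□□
gen 13: □□□□□□□□
□□□□□□□□
□□□□□□□□
□□□■■□□□
□□■>■■□□
□□■■■■□□
□□□□□□□□
□□□□□□□□
gen 14: □□□□□□□□
□□□□□□□□
□□□□□□□□
□□□■■□□□
□□■■■■□□
□□■v■■□□
□□□□□□□□
□□□□□□□□
gen 15: □□□□□□□□
□□□□□□□□
□□□□□□□□
□□□■■□□□
□□■■■■□□
□□■□>■□□
□□□□□□□□
□□□□□□□□
gen 16: □□□□□□□□
□□□□□□□□
□□□□□□□□
□□□■■□□□
□□■■^■□□
□□■□□■□□
□□□□□□□□
□□□□□□□□
gen 17: □□□□□□□□
□□□□□□□□
□□□□□□□□
□□□■■□□□
□□■<□■□□
□□■□□■□□
□□□□□□□□
□□□□□□□□
gen 18: □□□□□□□□
□□□□□□□□
□□□□□□□□
□□□■■□□□
□□■□□■□□
□□■v□■□□
□□□□□□□□
□□□□□□□□
gen 19: □□□□□□□□
□□□□□□□□
□□□□□□□□
□□□■■□□□
□□■□□■□□
□□<■□■□□
□□□□□□□□
□□□□□□□□
gen 20: □□□□□□□□
□□□□□□□□
□□□□□□□□
□□□■■□□□
□□■□□■□□
□□□■□■□□
□□v□□□□□
□□□□□□□□
gen 21: □□□□□□□□
□□□□□□□□
□□□□□□□□
□□□■■□□□
□□■□□■□□
□□□■□■□□
□<■□□□□□
□□□□□□□□
gen 22: □□□□□□□□
□□□□□□□□
□□□□□□□□
□□□■■□□□
□□■□□■□□
□^□■□■□□
□■■□□□□□
□□□□□□□□
gen 23: □□□□□□□□
□□□□□□□□
□□□□□□□□
□□□■■□□□
□□■□□■□□
□■>■□■□□
□■■□□□□□
□□□□□□□□
gen 24: □□□□□□□□
□□□□□□□□
□□□□□□□□
□□□■■□□□
□□■□□■□□
□■■■□■□□
□■v□□□□□
□□□□□□□□
gen 25: □□□□□□□□
□□□□□□□□
□□□□□□□□
□□□■■□□□
□□■□□■□□
□■■■□■□□
□■□>□□□□
□□□□□□□□
gen 26: □□□□□□□□
□□□□□□□□
□□□□□□□□
□□□■■□□□
□□■□□■□□
□■■■□■□□
□■□■□□□□
□□□v□□□□
gen 27: □□□□□□□□
□□□□□□□□
□□□□□□□□
□□□■■□□□
□□■□□■□□
□■■■□■□□
□■□■□□□□
□□<■□□□□
gen 28: □□□□□□□□
□□□□□□□□
□□□□□□□□
□□□■■□□□
□□■□□■□□
□■■■□■□□
□■^■□□□□
□□■■□□□□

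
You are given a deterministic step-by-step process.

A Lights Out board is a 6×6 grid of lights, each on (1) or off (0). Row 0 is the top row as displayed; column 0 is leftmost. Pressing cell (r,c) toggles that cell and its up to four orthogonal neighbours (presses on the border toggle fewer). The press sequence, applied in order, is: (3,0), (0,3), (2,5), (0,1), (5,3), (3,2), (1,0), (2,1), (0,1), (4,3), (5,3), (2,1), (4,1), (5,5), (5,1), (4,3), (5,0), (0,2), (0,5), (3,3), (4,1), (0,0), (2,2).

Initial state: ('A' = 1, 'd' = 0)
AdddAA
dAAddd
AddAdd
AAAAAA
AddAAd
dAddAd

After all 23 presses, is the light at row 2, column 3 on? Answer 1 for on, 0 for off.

k=0  AdddAA
dAAddd
AddAdd
AAAAAA
AddAAd
dAddAd
k=1  AdddAA
dAAddd
dddAdd
ddAAAA
dddAAd
dAddAd
k=2  AdAAdA
dAAAdd
dddAdd
ddAAAA
dddAAd
dAddAd
k=3  AdAAdA
dAAAdA
dddAAA
ddAAAd
dddAAd
dAddAd
k=4  dAdAdA
ddAAdA
dddAAA
ddAAAd
dddAAd
dAddAd
k=5  dAdAdA
ddAAdA
dddAAA
ddAAAd
ddddAd
dAAAdd
k=6  dAdAdA
ddAAdA
ddAAAA
dAddAd
ddAdAd
dAAAdd
k=7  AAdAdA
AAAAdA
AdAAAA
dAddAd
ddAdAd
dAAAdd
k=8  AAdAdA
AdAAdA
dAdAAA
ddddAd
ddAdAd
dAAAdd
k=9  ddAAdA
AAAAdA
dAdAAA
ddddAd
ddAdAd
dAAAdd
k=10  ddAAdA
AAAAdA
dAdAAA
dddAAd
dddAdd
dAAddd
k=11  ddAAdA
AAAAdA
dAdAAA
dddAAd
dddddd
dAdAAd
k=12  ddAAdA
AdAAdA
AdAAAA
dAdAAd
dddddd
dAdAAd
k=13  ddAAdA
AdAAdA
AdAAAA
dddAAd
AAAddd
dddAAd
k=14  ddAAdA
AdAAdA
AdAAAA
dddAAd
AAAddA
dddAdA
k=15  ddAAdA
AdAAdA
AdAAAA
dddAAd
AdAddA
AAAAdA
k=16  ddAAdA
AdAAdA
AdAAAA
ddddAd
AddAAA
AAAddA
k=17  ddAAdA
AdAAdA
AdAAAA
ddddAd
dddAAA
ddAddA
k=18  dAdddA
AddAdA
AdAAAA
ddddAd
dddAAA
ddAddA
k=19  dAddAd
AddAdd
AdAAAA
ddddAd
dddAAA
ddAddA
k=20  dAddAd
AddAdd
AdAdAA
ddAAdd
ddddAA
ddAddA
k=21  dAddAd
AddAdd
AdAdAA
dAAAdd
AAAdAA
dAAddA
k=22  AdddAd
dddAdd
AdAdAA
dAAAdd
AAAdAA
dAAddA
k=23  AdddAd
ddAAdd
AAdAAA
dAdAdd
AAAdAA
dAAddA

1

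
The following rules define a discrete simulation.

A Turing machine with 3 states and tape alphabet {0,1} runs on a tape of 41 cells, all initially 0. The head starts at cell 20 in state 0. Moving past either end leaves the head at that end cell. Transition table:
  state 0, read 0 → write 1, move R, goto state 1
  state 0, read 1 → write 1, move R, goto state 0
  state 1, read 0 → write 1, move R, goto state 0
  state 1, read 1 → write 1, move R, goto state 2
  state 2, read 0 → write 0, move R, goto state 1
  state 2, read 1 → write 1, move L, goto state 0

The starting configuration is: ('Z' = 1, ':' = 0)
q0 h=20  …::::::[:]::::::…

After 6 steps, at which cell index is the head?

26

0) q0 h=20  …::::::[:]::::::…
1) q1 h=21  …:::::Z[:]::::::…
2) q0 h=22  …::::ZZ[:]::::::…
3) q1 h=23  …:::ZZZ[:]::::::…
4) q0 h=24  …::ZZZZ[:]::::::…
5) q1 h=25  …:ZZZZZ[:]::::::…
6) q0 h=26  …ZZZZZZ[:]::::::…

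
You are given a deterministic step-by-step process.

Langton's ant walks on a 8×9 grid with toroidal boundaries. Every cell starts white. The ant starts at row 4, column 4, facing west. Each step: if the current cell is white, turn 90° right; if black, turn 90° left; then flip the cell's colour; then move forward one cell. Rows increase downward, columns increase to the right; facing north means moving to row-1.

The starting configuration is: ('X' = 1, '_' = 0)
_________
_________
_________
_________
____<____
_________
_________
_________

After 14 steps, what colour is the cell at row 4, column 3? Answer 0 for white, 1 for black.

t=0: _________
_________
_________
_________
____<____
_________
_________
_________
t=1: _________
_________
_________
____^____
____X____
_________
_________
_________
t=2: _________
_________
_________
____X>___
____X____
_________
_________
_________
t=3: _________
_________
_________
____XX___
____Xv___
_________
_________
_________
t=4: _________
_________
_________
____XX___
____<X___
_________
_________
_________
t=5: _________
_________
_________
____XX___
_____X___
____v____
_________
_________
t=6: _________
_________
_________
____XX___
_____X___
___<X____
_________
_________
t=7: _________
_________
_________
____XX___
___^_X___
___XX____
_________
_________
t=8: _________
_________
_________
____XX___
___X>X___
___XX____
_________
_________
t=9: _________
_________
_________
____XX___
___XXX___
___Xv____
_________
_________
t=10: _________
_________
_________
____XX___
___XXX___
___X_>___
_________
_________
t=11: _________
_________
_________
____XX___
___XXX___
___X_X___
_____v___
_________
t=12: _________
_________
_________
____XX___
___XXX___
___X_X___
____<X___
_________
t=13: _________
_________
_________
____XX___
___XXX___
___X^X___
____XX___
_________
t=14: _________
_________
_________
____XX___
___XXX___
___XX>___
____XX___
_________

1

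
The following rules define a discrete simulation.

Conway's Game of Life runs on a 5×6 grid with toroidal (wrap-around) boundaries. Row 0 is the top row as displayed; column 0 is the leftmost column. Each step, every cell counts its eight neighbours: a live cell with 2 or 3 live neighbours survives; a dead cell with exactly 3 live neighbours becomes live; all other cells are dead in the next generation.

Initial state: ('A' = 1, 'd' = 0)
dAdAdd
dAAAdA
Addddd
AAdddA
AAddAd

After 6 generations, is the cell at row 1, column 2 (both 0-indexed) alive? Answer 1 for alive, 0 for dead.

1

[0] dAdAdd
dAAAdA
Addddd
AAdddA
AAddAd
[1] dddAdA
dAdAAd
ddddAd
dddddd
ddddAd
[2] ddAAdA
ddAAdA
dddAAd
dddddd
ddddAd
[3] ddAddA
dddddA
ddAAAd
dddAAd
dddAAd
[4] dddAdA
ddAddA
ddAddA
dddddA
ddAddA
[5] AdAAdA
AdAAdA
AdddAA
AdddAA
AddddA
[6] ddAAdd
ddAddd
dddddd
dAdddd
dddAdd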